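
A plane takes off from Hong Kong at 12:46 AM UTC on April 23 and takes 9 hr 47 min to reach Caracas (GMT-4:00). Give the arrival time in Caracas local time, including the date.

6:33 AM on April 23

Departure is given in UTC: 12:46 AM on Apr 23.
Add 9 hours and 47 minutes → 10:33 AM UTC.
Caracas is UTC−4:00: 10:33 AM − 4:00 = 6:33 AM on Apr 23.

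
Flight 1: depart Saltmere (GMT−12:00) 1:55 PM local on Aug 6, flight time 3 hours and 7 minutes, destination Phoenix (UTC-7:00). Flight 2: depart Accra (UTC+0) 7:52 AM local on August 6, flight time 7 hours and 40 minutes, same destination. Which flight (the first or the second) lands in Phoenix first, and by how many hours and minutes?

Flight 1 in UTC: 1:55 PM + 12:00 = 1:55 AM on Aug 7.
+3 hours and 7 minutes → arrive 5:02 AM UTC on Aug 7.
Flight 2 departs at 7:52 AM UTC (Aug 6).
+7 hours and 40 minutes → arrive 3:32 PM UTC on Aug 6.
Flight 2 lands earlier by 13 hours 30 minutes.

the second, by 13 hours 30 minutes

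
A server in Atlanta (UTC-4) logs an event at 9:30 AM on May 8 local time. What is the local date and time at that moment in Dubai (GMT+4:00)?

5:30 PM on May 8

In UTC: 9:30 AM + 4:00 = 1:30 PM on May 8.
Dubai is UTC+4:00: 1:30 PM + 4:00 = 5:30 PM on May 8.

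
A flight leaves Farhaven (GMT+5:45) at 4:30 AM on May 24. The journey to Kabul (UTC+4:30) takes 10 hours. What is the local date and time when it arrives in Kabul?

Kabul is 1:15 behind Farhaven.
After 10 hours it is 2:30 PM in Farhaven.
Shift by the zone difference: 2:30 PM − 1:15 = 1:15 PM on May 24 in Kabul.

1:15 PM on May 24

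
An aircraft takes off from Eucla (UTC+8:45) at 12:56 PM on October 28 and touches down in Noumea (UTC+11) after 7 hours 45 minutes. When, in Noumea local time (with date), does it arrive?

10:56 PM on Oct 28

Convert departure to UTC: 12:56 PM − 8:45 = 4:11 AM UTC on Oct 28.
Add 7 hours 45 minutes travel time → 11:56 AM UTC.
Noumea is UTC+11:00, so local arrival = 11:56 AM + 11:00 = 10:56 PM on Oct 28.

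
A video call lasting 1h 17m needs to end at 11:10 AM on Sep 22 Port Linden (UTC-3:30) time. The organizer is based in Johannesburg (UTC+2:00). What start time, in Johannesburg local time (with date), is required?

Target end time in UTC: 11:10 AM + 3:30 = 2:40 PM on Sep 22.
Subtract 1 hour and 17 minutes → start 1:23 PM UTC on Sep 22.
Johannesburg is UTC+2:00: 1:23 PM + 2:00 = 3:23 PM on Sep 22.

3:23 PM on Sep 22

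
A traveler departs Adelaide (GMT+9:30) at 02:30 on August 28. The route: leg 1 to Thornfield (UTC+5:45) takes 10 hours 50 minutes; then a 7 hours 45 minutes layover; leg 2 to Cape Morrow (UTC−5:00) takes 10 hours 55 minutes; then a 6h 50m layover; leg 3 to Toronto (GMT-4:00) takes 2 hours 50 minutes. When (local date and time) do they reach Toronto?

Convert departure to UTC: 02:30 − 9:30 = 17:00 UTC on Aug 27.
Add 10 hours 50 minutes leg 1 → 03:50 UTC (Aug 28).
Add 7 hours and 45 minutes layover in Thornfield → 11:35 UTC.
Add 10 hours 55 minutes leg 2 → 22:30 UTC.
Add 6 hours and 50 minutes layover in Cape Morrow → 05:20 UTC (Aug 29).
Add 2 hours 50 minutes leg 3 → 08:10 UTC.
Toronto is UTC−4:00, so local arrival = 08:10 − 4:00 = 04:10 on Aug 29.

04:10 on August 29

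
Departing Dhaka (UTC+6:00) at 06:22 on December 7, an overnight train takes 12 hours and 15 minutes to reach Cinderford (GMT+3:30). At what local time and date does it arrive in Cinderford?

16:07 on December 7

Convert departure to UTC: 06:22 − 6:00 = 00:22 UTC on Dec 7.
Add 12 hours and 15 minutes travel time → 12:37 UTC.
Cinderford is UTC+3:30, so local arrival = 12:37 + 3:30 = 16:07 on Dec 7.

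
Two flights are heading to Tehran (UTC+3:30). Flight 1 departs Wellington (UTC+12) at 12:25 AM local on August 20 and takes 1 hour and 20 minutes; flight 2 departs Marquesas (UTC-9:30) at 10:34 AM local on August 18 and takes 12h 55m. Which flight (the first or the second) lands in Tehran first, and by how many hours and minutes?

Flight 1 in UTC: 12:25 AM − 12:00 = 12:25 PM on Aug 19.
+1 hour 20 minutes → arrive 1:45 PM UTC on Aug 19.
Flight 2 in UTC: 10:34 AM + 9:30 = 8:04 PM on Aug 18.
+12 hours 55 minutes → arrive 8:59 AM UTC on Aug 19.
Flight 2 lands earlier by 4 hours 46 minutes.

the second, by 4 hours 46 minutes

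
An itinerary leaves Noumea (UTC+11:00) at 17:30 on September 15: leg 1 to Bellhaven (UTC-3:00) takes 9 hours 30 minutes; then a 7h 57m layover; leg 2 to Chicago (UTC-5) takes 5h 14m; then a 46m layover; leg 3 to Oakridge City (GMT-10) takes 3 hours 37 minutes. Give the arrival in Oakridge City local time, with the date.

23:34 on Sep 15

Convert departure to UTC: 17:30 − 11:00 = 06:30 UTC on Sep 15.
Add 9 hours 30 minutes leg 1 → 16:00 UTC.
Add 7 hours and 57 minutes layover in Bellhaven → 23:57 UTC.
Add 5 hours and 14 minutes leg 2 → 05:11 UTC (Sep 16).
Add 46 minutes layover in Chicago → 05:57 UTC.
Add 3 hours and 37 minutes leg 3 → 09:34 UTC.
Oakridge City is UTC−10:00, so local arrival = 09:34 − 10:00 = 23:34 on Sep 15.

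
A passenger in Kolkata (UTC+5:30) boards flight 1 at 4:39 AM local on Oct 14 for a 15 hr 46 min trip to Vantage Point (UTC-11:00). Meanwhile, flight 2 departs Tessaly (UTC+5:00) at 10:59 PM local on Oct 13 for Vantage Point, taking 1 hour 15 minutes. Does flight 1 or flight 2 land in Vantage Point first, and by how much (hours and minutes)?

the second, by 19 hours 41 minutes

Flight 1 in UTC: 4:39 AM − 5:30 = 11:09 PM on Oct 13.
+15 hours 46 minutes → arrive 2:55 PM UTC on Oct 14.
Flight 2 in UTC: 10:59 PM − 5:00 = 5:59 PM on Oct 13.
+1 hour and 15 minutes → arrive 7:14 PM UTC on Oct 13.
Flight 2 lands earlier by 19 hours 41 minutes.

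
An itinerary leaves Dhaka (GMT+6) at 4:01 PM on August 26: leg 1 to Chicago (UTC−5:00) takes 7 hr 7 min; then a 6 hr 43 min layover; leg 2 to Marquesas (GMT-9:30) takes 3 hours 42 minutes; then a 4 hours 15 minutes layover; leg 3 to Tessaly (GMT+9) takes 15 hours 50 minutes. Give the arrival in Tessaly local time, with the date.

Convert departure to UTC: 4:01 PM − 6:00 = 10:01 AM UTC on Aug 26.
Add 7 hours 7 minutes leg 1 → 5:08 PM UTC.
Add 6 hours and 43 minutes layover in Chicago → 11:51 PM UTC.
Add 3 hours and 42 minutes leg 2 → 3:33 AM UTC (Aug 27).
Add 4 hours and 15 minutes layover in Marquesas → 7:48 AM UTC.
Add 15 hours 50 minutes leg 3 → 11:38 PM UTC.
Tessaly is UTC+9:00, so local arrival = 11:38 PM + 9:00 = 8:38 AM on Aug 28.

8:38 AM on August 28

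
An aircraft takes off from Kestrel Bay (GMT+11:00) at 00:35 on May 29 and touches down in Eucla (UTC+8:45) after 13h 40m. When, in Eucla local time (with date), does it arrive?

Convert departure to UTC: 00:35 − 11:00 = 13:35 UTC on May 28.
Add 13 hours and 40 minutes travel time → 03:15 UTC (May 29).
Eucla is UTC+8:45, so local arrival = 03:15 + 8:45 = 12:00 on May 29.

12:00 on May 29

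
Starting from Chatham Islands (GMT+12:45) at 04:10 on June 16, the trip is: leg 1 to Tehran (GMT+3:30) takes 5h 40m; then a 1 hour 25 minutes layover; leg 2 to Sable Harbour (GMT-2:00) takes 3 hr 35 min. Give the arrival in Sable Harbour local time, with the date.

Convert departure to UTC: 04:10 − 12:45 = 15:25 UTC on Jun 15.
Add 5 hours and 40 minutes leg 1 → 21:05 UTC.
Add 1 hour 25 minutes layover in Tehran → 22:30 UTC.
Add 3 hours 35 minutes leg 2 → 02:05 UTC (Jun 16).
Sable Harbour is UTC−2:00, so local arrival = 02:05 − 2:00 = 00:05 on Jun 16.

00:05 on June 16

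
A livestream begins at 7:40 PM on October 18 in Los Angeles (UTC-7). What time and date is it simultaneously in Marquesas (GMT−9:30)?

5:10 PM on October 18

In UTC: 7:40 PM + 7:00 = 2:40 AM on Oct 19.
Marquesas is UTC−9:30: 2:40 AM − 9:30 = 5:10 PM on Oct 18.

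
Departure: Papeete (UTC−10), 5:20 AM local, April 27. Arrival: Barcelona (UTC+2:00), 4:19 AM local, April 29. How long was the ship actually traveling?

Departure in UTC: 5:20 AM + 10:00 = 3:20 PM on Apr 27.
Arrival in UTC: 4:19 AM − 2:00 = 2:19 AM on Apr 29.
Elapsed = 2:19 AM − 3:20 PM (+2 days) = 34 hours 59 minutes.

34 hours 59 minutes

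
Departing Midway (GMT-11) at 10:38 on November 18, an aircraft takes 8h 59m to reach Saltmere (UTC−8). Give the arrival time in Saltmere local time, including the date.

22:37 on November 18

Convert departure to UTC: 10:38 + 11:00 = 21:38 UTC on Nov 18.
Add 8 hours and 59 minutes travel time → 06:37 UTC (Nov 19).
Saltmere is UTC−8:00, so local arrival = 06:37 − 8:00 = 22:37 on Nov 18.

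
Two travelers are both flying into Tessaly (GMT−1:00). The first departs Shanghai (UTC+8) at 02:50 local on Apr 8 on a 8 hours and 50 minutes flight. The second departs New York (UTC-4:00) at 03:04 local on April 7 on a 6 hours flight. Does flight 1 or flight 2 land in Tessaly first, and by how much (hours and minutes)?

the second, by 14 hours 36 minutes

Flight 1 in UTC: 02:50 − 8:00 = 18:50 on Apr 7.
+8 hours 50 minutes → arrive 03:40 UTC on Apr 8.
Flight 2 in UTC: 03:04 + 4:00 = 07:04 on Apr 7.
+6 hours → arrive 13:04 UTC on Apr 7.
Flight 2 lands earlier by 14 hours 36 minutes.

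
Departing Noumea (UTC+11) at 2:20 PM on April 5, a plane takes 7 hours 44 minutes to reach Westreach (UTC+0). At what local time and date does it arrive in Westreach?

11:04 AM on April 5

Convert departure to UTC: 2:20 PM − 11:00 = 3:20 AM UTC on Apr 5.
Add 7 hours 44 minutes travel time → 11:04 AM UTC.
Westreach is UTC+0, so local arrival is the same: 11:04 AM on Apr 5.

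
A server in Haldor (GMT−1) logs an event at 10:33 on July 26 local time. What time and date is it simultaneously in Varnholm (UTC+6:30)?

In UTC: 10:33 + 1:00 = 11:33 on Jul 26.
Varnholm is UTC+6:30: 11:33 + 6:30 = 18:03 on Jul 26.

18:03 on Jul 26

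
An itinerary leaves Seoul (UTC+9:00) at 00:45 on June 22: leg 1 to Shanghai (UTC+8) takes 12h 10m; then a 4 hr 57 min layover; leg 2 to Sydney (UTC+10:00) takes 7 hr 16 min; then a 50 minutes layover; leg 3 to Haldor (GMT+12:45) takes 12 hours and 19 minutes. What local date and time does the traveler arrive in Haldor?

Convert departure to UTC: 00:45 − 9:00 = 15:45 UTC on Jun 21.
Add 12 hours and 10 minutes leg 1 → 03:55 UTC (Jun 22).
Add 4 hours 57 minutes layover in Shanghai → 08:52 UTC.
Add 7 hours 16 minutes leg 2 → 16:08 UTC.
Add 50 minutes layover in Sydney → 16:58 UTC.
Add 12 hours 19 minutes leg 3 → 05:17 UTC (Jun 23).
Haldor is UTC+12:45, so local arrival = 05:17 + 12:45 = 18:02 on Jun 23.

18:02 on Jun 23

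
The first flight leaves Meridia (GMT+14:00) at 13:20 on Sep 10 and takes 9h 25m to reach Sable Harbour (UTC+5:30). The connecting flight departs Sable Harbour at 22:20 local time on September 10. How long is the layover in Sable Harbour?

8 hours 5 minutes

Convert departure to UTC: 13:20 − 14:00 = 23:20 UTC on Sep 9.
Add 9 hours and 25 minutes flight time → 08:45 UTC (Sep 10).
Sable Harbour is UTC+5:30, so local arrival = 08:45 + 5:30 = 14:15 on Sep 10.
Layover = 22:20 − 14:15 = 8 hours 5 minutes.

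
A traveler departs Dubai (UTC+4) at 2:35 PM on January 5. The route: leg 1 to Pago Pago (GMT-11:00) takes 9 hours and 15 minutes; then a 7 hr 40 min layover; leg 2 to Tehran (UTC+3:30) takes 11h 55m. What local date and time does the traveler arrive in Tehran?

6:55 PM on January 6

Convert departure to UTC: 2:35 PM − 4:00 = 10:35 AM UTC on Jan 5.
Add 9 hours and 15 minutes leg 1 → 7:50 PM UTC.
Add 7 hours and 40 minutes layover in Pago Pago → 3:30 AM UTC (Jan 6).
Add 11 hours and 55 minutes leg 2 → 3:25 PM UTC.
Tehran is UTC+3:30, so local arrival = 3:25 PM + 3:30 = 6:55 PM on Jan 6.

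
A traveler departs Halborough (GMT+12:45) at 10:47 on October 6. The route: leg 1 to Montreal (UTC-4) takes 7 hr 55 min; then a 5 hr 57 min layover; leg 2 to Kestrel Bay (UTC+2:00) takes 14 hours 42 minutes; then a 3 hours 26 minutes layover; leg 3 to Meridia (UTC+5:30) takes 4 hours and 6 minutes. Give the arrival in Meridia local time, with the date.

Convert departure to UTC: 10:47 − 12:45 = 22:02 UTC on Oct 5.
Add 7 hours and 55 minutes leg 1 → 05:57 UTC (Oct 6).
Add 5 hours and 57 minutes layover in Montreal → 11:54 UTC.
Add 14 hours 42 minutes leg 2 → 02:36 UTC (Oct 7).
Add 3 hours and 26 minutes layover in Kestrel Bay → 06:02 UTC.
Add 4 hours and 6 minutes leg 3 → 10:08 UTC.
Meridia is UTC+5:30, so local arrival = 10:08 + 5:30 = 15:38 on Oct 7.

15:38 on October 7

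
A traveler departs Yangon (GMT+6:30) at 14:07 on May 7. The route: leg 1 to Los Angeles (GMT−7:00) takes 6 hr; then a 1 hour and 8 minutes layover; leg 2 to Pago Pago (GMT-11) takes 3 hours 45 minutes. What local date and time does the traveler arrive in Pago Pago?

07:30 on May 7

Convert departure to UTC: 14:07 − 6:30 = 07:37 UTC on May 7.
Add 6 hours leg 1 → 13:37 UTC.
Add 1 hour and 8 minutes layover in Los Angeles → 14:45 UTC.
Add 3 hours and 45 minutes leg 2 → 18:30 UTC.
Pago Pago is UTC−11:00, so local arrival = 18:30 − 11:00 = 07:30 on May 7.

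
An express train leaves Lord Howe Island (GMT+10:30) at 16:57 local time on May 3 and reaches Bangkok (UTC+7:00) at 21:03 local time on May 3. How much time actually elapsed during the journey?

7 hours 36 minutes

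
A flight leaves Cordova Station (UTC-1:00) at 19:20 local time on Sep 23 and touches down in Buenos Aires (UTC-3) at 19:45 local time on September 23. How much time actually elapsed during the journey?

2 hours 25 minutes

Departure in UTC: 19:20 + 1:00 = 20:20 on Sep 23.
Arrival in UTC: 19:45 + 3:00 = 22:45 on Sep 23.
Elapsed = 22:45 − 20:20 = 2 hours 25 minutes.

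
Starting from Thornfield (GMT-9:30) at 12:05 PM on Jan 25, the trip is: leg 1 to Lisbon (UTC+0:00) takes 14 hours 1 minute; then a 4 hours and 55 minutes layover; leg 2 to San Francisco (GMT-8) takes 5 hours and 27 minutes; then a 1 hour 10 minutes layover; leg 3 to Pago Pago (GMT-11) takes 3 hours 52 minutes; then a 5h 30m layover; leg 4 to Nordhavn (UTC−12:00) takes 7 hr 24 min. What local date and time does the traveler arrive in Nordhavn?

Convert departure to UTC: 12:05 PM + 9:30 = 9:35 PM UTC on Jan 25.
Add 14 hours and 1 minute leg 1 → 11:36 AM UTC (Jan 26).
Add 4 hours and 55 minutes layover in Lisbon → 4:31 PM UTC.
Add 5 hours 27 minutes leg 2 → 9:58 PM UTC.
Add 1 hour 10 minutes layover in San Francisco → 11:08 PM UTC.
Add 3 hours and 52 minutes leg 3 → 3:00 AM UTC (Jan 27).
Add 5 hours and 30 minutes layover in Pago Pago → 8:30 AM UTC.
Add 7 hours 24 minutes leg 4 → 3:54 PM UTC.
Nordhavn is UTC−12:00, so local arrival = 3:54 PM − 12:00 = 3:54 AM on Jan 27.

3:54 AM on January 27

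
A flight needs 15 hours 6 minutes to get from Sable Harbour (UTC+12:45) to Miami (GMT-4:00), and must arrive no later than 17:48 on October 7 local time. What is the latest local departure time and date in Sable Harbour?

Target arrival in UTC: 17:48 + 4:00 = 21:48 on Oct 7.
Subtract 15 hours and 6 minutes → departure 06:42 UTC on Oct 7.
Sable Harbour is UTC+12:45: 06:42 + 12:45 = 19:27 on Oct 7.

19:27 on Oct 7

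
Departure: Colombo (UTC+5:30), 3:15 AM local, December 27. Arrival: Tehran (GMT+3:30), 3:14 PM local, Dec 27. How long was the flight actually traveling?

Departure in UTC: 3:15 AM − 5:30 = 9:45 PM on Dec 26.
Arrival in UTC: 3:14 PM − 3:30 = 11:44 AM on Dec 27.
Elapsed = 11:44 AM − 9:45 PM (+1 day) = 13 hours 59 minutes.

13 hours 59 minutes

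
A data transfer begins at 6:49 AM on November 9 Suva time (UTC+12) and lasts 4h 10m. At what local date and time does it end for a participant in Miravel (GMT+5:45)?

4:44 AM on Nov 9

Convert start to UTC: 6:49 AM − 12:00 = 6:49 PM UTC on Nov 8.
Add 4 hours and 10 minutes duration → 10:59 PM UTC.
Miravel is UTC+5:45, so local end time = 10:59 PM + 5:45 = 4:44 AM on Nov 9.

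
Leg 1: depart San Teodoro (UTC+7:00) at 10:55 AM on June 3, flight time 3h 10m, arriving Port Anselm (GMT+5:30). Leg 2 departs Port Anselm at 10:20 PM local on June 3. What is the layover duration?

Convert departure to UTC: 10:55 AM − 7:00 = 3:55 AM UTC on Jun 3.
Add 3 hours 10 minutes flight time → 7:05 AM UTC.
Port Anselm is UTC+5:30, so local arrival = 7:05 AM + 5:30 = 12:35 PM on Jun 3.
Layover = 10:20 PM − 12:35 PM = 9 hours 45 minutes.

9 hours 45 minutes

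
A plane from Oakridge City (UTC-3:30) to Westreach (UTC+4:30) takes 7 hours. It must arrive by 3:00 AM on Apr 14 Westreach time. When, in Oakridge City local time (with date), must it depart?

Target arrival in UTC: 3:00 AM − 4:30 = 10:30 PM on Apr 13.
Subtract 7 hours → departure 3:30 PM UTC on Apr 13.
Oakridge City is UTC−3:30: 3:30 PM − 3:30 = 12:00 PM on Apr 13.

12:00 PM on April 13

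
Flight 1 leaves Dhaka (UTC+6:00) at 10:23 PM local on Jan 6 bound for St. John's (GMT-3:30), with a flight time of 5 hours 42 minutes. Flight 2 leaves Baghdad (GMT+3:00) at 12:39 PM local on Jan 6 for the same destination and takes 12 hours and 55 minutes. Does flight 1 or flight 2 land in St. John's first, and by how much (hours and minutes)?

Flight 1 in UTC: 10:23 PM − 6:00 = 4:23 PM on Jan 6.
+5 hours 42 minutes → arrive 10:05 PM UTC on Jan 6.
Flight 2 in UTC: 12:39 PM − 3:00 = 9:39 AM on Jan 6.
+12 hours and 55 minutes → arrive 10:34 PM UTC on Jan 6.
Flight 1 lands earlier by 29 minutes.

the first, by 29 minutes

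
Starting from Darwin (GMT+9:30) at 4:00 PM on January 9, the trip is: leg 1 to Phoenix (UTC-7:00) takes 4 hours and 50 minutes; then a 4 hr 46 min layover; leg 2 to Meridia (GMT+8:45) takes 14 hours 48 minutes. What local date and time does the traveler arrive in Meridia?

3:39 PM on January 10

Convert departure to UTC: 4:00 PM − 9:30 = 6:30 AM UTC on Jan 9.
Add 4 hours and 50 minutes leg 1 → 11:20 AM UTC.
Add 4 hours and 46 minutes layover in Phoenix → 4:06 PM UTC.
Add 14 hours 48 minutes leg 2 → 6:54 AM UTC (Jan 10).
Meridia is UTC+8:45, so local arrival = 6:54 AM + 8:45 = 3:39 PM on Jan 10.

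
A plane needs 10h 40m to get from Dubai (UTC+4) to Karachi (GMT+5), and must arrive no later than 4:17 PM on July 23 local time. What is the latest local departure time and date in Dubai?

Target arrival in UTC: 4:17 PM − 5:00 = 11:17 AM on Jul 23.
Subtract 10 hours 40 minutes → departure 12:37 AM UTC on Jul 23.
Dubai is UTC+4:00: 12:37 AM + 4:00 = 4:37 AM on Jul 23.

4:37 AM on July 23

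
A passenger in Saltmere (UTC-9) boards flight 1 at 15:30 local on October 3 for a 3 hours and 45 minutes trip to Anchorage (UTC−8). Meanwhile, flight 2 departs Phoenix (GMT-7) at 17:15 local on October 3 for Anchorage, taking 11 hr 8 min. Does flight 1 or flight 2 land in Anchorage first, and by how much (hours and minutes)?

Flight 1 in UTC: 15:30 + 9:00 = 00:30 on Oct 4.
+3 hours 45 minutes → arrive 04:15 UTC on Oct 4.
Flight 2 in UTC: 17:15 + 7:00 = 00:15 on Oct 4.
+11 hours and 8 minutes → arrive 11:23 UTC on Oct 4.
Flight 1 lands earlier by 7 hours 8 minutes.

the first, by 7 hours 8 minutes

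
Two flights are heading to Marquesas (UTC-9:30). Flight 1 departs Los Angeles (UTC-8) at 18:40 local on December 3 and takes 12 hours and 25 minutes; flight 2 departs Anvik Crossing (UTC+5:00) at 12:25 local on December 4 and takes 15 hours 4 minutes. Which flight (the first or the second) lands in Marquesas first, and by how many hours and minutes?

Flight 1 in UTC: 18:40 + 8:00 = 02:40 on Dec 4.
+12 hours 25 minutes → arrive 15:05 UTC on Dec 4.
Flight 2 in UTC: 12:25 − 5:00 = 07:25 on Dec 4.
+15 hours 4 minutes → arrive 22:29 UTC on Dec 4.
Flight 1 lands earlier by 7 hours 24 minutes.

the first, by 7 hours 24 minutes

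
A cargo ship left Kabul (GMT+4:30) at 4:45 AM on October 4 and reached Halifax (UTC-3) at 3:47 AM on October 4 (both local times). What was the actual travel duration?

Departure in UTC: 4:45 AM − 4:30 = 12:15 AM on Oct 4.
Arrival in UTC: 3:47 AM + 3:00 = 6:47 AM on Oct 4.
Elapsed = 6:47 AM − 12:15 AM = 6 hours 32 minutes.

6 hours 32 minutes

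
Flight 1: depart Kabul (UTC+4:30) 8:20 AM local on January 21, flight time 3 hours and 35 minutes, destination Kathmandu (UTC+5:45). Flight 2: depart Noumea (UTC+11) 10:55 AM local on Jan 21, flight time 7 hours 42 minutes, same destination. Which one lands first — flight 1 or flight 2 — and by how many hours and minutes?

the first, by 12 minutes

Flight 1 in UTC: 8:20 AM − 4:30 = 3:50 AM on Jan 21.
+3 hours 35 minutes → arrive 7:25 AM UTC on Jan 21.
Flight 2 in UTC: 10:55 AM − 11:00 = 11:55 PM on Jan 20.
+7 hours and 42 minutes → arrive 7:37 AM UTC on Jan 21.
Flight 1 lands earlier by 12 minutes.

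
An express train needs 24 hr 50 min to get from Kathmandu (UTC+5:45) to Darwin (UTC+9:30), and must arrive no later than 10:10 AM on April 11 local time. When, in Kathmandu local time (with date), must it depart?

5:35 AM on April 10

Target arrival in UTC: 10:10 AM − 9:30 = 12:40 AM on Apr 11.
Subtract 24 hours and 50 minutes → departure 11:50 PM UTC on Apr 9.
Kathmandu is UTC+5:45: 11:50 PM + 5:45 = 5:35 AM on Apr 10.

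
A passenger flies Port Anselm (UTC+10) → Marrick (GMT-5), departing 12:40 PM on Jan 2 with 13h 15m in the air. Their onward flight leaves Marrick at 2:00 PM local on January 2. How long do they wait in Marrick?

Convert departure to UTC: 12:40 PM − 10:00 = 2:40 AM UTC on Jan 2.
Add 13 hours 15 minutes flight time → 3:55 PM UTC.
Marrick is UTC−5:00, so local arrival = 3:55 PM − 5:00 = 10:55 AM on Jan 2.
Layover = 2:00 PM − 10:55 AM = 3 hours 5 minutes.

3 hours 5 minutes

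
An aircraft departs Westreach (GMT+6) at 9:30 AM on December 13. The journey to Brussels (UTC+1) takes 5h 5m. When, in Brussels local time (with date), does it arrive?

9:35 AM on December 13

Brussels is 5:00 behind Westreach.
After 5 hours and 5 minutes it is 2:35 PM in Westreach.
Shift by the zone difference: 2:35 PM − 5:00 = 9:35 AM on Dec 13 in Brussels.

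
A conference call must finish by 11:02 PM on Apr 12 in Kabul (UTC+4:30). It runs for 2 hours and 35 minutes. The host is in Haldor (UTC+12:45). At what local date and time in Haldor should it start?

Target end time in UTC: 11:02 PM − 4:30 = 6:32 PM on Apr 12.
Subtract 2 hours and 35 minutes → start 3:57 PM UTC on Apr 12.
Haldor is UTC+12:45: 3:57 PM + 12:45 = 4:42 AM on Apr 13.

4:42 AM on April 13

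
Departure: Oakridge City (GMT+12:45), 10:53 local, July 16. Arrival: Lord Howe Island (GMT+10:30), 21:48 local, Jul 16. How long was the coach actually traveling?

13 hours 10 minutes

Lord Howe Island is 2:15 behind Oakridge City.
Clock-face elapsed time (ignoring zones) is 10 hours 55 minutes.
Actual elapsed = 10 hours 55 minutes + 2:15 = 13 hours 10 minutes.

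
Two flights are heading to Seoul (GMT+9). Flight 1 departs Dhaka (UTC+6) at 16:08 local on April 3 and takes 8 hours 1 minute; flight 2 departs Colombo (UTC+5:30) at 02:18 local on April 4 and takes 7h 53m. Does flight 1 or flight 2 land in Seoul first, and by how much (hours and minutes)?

Flight 1 in UTC: 16:08 − 6:00 = 10:08 on Apr 3.
+8 hours 1 minute → arrive 18:09 UTC on Apr 3.
Flight 2 in UTC: 02:18 − 5:30 = 20:48 on Apr 3.
+7 hours and 53 minutes → arrive 04:41 UTC on Apr 4.
Flight 1 lands earlier by 10 hours 32 minutes.

the first, by 10 hours 32 minutes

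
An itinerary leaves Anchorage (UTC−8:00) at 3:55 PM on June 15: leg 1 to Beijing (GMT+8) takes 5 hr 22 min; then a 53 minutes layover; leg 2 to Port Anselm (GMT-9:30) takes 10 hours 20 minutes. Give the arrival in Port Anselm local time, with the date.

7:00 AM on Jun 16

Convert departure to UTC: 3:55 PM + 8:00 = 11:55 PM UTC on Jun 15.
Add 5 hours 22 minutes leg 1 → 5:17 AM UTC (Jun 16).
Add 53 minutes layover in Beijing → 6:10 AM UTC.
Add 10 hours and 20 minutes leg 2 → 4:30 PM UTC.
Port Anselm is UTC−9:30, so local arrival = 4:30 PM − 9:30 = 7:00 AM on Jun 16.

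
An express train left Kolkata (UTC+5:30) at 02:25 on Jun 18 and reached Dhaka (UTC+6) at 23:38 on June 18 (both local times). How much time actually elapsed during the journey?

20 hours 43 minutes

Departure in UTC: 02:25 − 5:30 = 20:55 on Jun 17.
Arrival in UTC: 23:38 − 6:00 = 17:38 on Jun 18.
Elapsed = 17:38 − 20:55 (+1 day) = 20 hours 43 minutes.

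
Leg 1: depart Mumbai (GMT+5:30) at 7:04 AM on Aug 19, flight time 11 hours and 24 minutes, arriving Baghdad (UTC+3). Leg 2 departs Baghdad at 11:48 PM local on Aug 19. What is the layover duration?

Convert departure to UTC: 7:04 AM − 5:30 = 1:34 AM UTC on Aug 19.
Add 11 hours 24 minutes flight time → 12:58 PM UTC.
Baghdad is UTC+3:00, so local arrival = 12:58 PM + 3:00 = 3:58 PM on Aug 19.
Layover = 11:48 PM − 3:58 PM = 7 hours 50 minutes.

7 hours 50 minutes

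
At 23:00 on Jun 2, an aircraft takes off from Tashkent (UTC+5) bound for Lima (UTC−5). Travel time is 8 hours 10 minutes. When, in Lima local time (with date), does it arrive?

Convert departure to UTC: 23:00 − 5:00 = 18:00 UTC on Jun 2.
Add 8 hours and 10 minutes travel time → 02:10 UTC (Jun 3).
Lima is UTC−5:00, so local arrival = 02:10 − 5:00 = 21:10 on Jun 2.

21:10 on June 2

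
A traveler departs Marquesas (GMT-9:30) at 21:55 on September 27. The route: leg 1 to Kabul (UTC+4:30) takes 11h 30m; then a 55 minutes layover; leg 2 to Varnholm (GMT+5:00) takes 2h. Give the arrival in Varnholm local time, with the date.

Convert departure to UTC: 21:55 + 9:30 = 07:25 UTC on Sep 28.
Add 11 hours and 30 minutes leg 1 → 18:55 UTC.
Add 55 minutes layover in Kabul → 19:50 UTC.
Add 2 hours leg 2 → 21:50 UTC.
Varnholm is UTC+5:00, so local arrival = 21:50 + 5:00 = 02:50 on Sep 29.

02:50 on Sep 29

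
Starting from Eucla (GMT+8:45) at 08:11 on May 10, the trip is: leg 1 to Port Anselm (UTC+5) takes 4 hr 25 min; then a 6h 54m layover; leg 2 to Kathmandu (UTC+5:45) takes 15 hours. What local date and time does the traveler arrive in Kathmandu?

07:30 on May 11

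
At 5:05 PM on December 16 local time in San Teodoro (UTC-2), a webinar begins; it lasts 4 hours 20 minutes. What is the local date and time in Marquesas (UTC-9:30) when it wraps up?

1:55 PM on December 16

Marquesas is 7:30 behind San Teodoro.
After 4 hours 20 minutes it is 9:25 PM in San Teodoro.
Shift by the zone difference: 9:25 PM − 7:30 = 1:55 PM on Dec 16 in Marquesas.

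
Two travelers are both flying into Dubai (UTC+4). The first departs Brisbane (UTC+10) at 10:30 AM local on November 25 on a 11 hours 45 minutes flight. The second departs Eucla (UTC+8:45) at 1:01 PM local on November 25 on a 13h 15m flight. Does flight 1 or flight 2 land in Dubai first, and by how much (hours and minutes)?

Flight 1 in UTC: 10:30 AM − 10:00 = 12:30 AM on Nov 25.
+11 hours and 45 minutes → arrive 12:15 PM UTC on Nov 25.
Flight 2 in UTC: 1:01 PM − 8:45 = 4:16 AM on Nov 25.
+13 hours and 15 minutes → arrive 5:31 PM UTC on Nov 25.
Flight 1 lands earlier by 5 hours 16 minutes.

the first, by 5 hours 16 minutes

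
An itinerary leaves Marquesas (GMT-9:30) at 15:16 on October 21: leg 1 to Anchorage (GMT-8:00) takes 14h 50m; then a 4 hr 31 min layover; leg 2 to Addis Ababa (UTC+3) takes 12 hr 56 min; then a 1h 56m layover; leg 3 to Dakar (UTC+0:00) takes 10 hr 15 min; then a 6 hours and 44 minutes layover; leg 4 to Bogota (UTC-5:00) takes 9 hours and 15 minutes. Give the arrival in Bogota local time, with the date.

08:13 on Oct 24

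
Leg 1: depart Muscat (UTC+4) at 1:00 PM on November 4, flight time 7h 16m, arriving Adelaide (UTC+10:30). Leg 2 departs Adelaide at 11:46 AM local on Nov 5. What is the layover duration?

Convert departure to UTC: 1:00 PM − 4:00 = 9:00 AM UTC on Nov 4.
Add 7 hours and 16 minutes flight time → 4:16 PM UTC.
Adelaide is UTC+10:30, so local arrival = 4:16 PM + 10:30 = 2:46 AM on Nov 5.
Layover = 11:46 AM − 2:46 AM = 9 hours.

9 hours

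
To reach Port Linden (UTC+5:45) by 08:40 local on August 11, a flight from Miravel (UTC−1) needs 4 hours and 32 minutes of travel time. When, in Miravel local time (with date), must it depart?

Target arrival in UTC: 08:40 − 5:45 = 02:55 on Aug 11.
Subtract 4 hours 32 minutes → departure 22:23 UTC on Aug 10.
Miravel is UTC−1:00: 22:23 − 1:00 = 21:23 on Aug 10.

21:23 on Aug 10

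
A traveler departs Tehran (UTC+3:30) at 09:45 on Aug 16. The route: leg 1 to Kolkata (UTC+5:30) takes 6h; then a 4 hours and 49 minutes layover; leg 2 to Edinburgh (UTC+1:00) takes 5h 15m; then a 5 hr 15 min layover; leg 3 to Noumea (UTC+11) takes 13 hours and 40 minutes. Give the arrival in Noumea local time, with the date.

04:14 on August 18

Convert departure to UTC: 09:45 − 3:30 = 06:15 UTC on Aug 16.
Add 6 hours leg 1 → 12:15 UTC.
Add 4 hours and 49 minutes layover in Kolkata → 17:04 UTC.
Add 5 hours and 15 minutes leg 2 → 22:19 UTC.
Add 5 hours and 15 minutes layover in Edinburgh → 03:34 UTC (Aug 17).
Add 13 hours 40 minutes leg 3 → 17:14 UTC.
Noumea is UTC+11:00, so local arrival = 17:14 + 11:00 = 04:14 on Aug 18.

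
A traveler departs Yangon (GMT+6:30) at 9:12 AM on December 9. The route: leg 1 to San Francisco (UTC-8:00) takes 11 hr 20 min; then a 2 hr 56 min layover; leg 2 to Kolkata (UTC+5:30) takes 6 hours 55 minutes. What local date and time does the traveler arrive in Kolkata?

Convert departure to UTC: 9:12 AM − 6:30 = 2:42 AM UTC on Dec 9.
Add 11 hours and 20 minutes leg 1 → 2:02 PM UTC.
Add 2 hours and 56 minutes layover in San Francisco → 4:58 PM UTC.
Add 6 hours 55 minutes leg 2 → 11:53 PM UTC.
Kolkata is UTC+5:30, so local arrival = 11:53 PM + 5:30 = 5:23 AM on Dec 10.

5:23 AM on Dec 10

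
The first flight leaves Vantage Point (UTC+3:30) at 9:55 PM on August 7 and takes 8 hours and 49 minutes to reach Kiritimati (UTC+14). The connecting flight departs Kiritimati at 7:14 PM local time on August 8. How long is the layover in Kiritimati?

2 hours

Convert departure to UTC: 9:55 PM − 3:30 = 6:25 PM UTC on Aug 7.
Add 8 hours and 49 minutes flight time → 3:14 AM UTC (Aug 8).
Kiritimati is UTC+14:00, so local arrival = 3:14 AM + 14:00 = 5:14 PM on Aug 8.
Layover = 7:14 PM − 5:14 PM = 2 hours.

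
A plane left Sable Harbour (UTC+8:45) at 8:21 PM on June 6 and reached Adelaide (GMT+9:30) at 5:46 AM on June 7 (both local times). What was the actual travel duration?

Departure in UTC: 8:21 PM − 8:45 = 11:36 AM on Jun 6.
Arrival in UTC: 5:46 AM − 9:30 = 8:16 PM on Jun 6.
Elapsed = 8:16 PM − 11:36 AM = 8 hours 40 minutes.

8 hours 40 minutes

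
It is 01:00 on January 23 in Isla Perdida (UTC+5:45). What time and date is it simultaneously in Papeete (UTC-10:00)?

In UTC: 01:00 − 5:45 = 19:15 on Jan 22.
Papeete is UTC−10:00: 19:15 − 10:00 = 09:15 on Jan 22.

09:15 on Jan 22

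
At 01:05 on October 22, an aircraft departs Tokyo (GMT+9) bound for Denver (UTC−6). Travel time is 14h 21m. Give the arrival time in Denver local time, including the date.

00:26 on Oct 22

Convert departure to UTC: 01:05 − 9:00 = 16:05 UTC on Oct 21.
Add 14 hours 21 minutes travel time → 06:26 UTC (Oct 22).
Denver is UTC−6:00, so local arrival = 06:26 − 6:00 = 00:26 on Oct 22.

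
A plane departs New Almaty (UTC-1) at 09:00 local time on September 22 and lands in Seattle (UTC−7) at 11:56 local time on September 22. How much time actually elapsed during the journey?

Seattle is 6:00 behind New Almaty.
Clock-face elapsed time (ignoring zones) is 2 hours 56 minutes.
Actual elapsed = 2 hours 56 minutes + 6:00 = 8 hours 56 minutes.

8 hours 56 minutes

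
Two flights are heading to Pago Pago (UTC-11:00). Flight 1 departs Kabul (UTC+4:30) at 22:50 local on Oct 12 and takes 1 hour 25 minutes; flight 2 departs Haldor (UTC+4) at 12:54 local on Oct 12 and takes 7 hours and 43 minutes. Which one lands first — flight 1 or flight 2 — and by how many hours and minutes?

the second, by 3 hours 8 minutes

Flight 1 in UTC: 22:50 − 4:30 = 18:20 on Oct 12.
+1 hour and 25 minutes → arrive 19:45 UTC on Oct 12.
Flight 2 in UTC: 12:54 − 4:00 = 08:54 on Oct 12.
+7 hours 43 minutes → arrive 16:37 UTC on Oct 12.
Flight 2 lands earlier by 3 hours 8 minutes.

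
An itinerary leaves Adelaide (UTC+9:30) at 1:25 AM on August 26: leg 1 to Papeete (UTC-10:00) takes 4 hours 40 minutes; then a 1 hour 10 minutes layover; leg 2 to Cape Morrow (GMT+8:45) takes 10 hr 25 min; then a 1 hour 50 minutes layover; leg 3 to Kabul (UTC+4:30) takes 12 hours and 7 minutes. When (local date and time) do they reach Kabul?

Convert departure to UTC: 1:25 AM − 9:30 = 3:55 PM UTC on Aug 25.
Add 4 hours 40 minutes leg 1 → 8:35 PM UTC.
Add 1 hour 10 minutes layover in Papeete → 9:45 PM UTC.
Add 10 hours 25 minutes leg 2 → 8:10 AM UTC (Aug 26).
Add 1 hour and 50 minutes layover in Cape Morrow → 10:00 AM UTC.
Add 12 hours 7 minutes leg 3 → 10:07 PM UTC.
Kabul is UTC+4:30, so local arrival = 10:07 PM + 4:30 = 2:37 AM on Aug 27.

2:37 AM on Aug 27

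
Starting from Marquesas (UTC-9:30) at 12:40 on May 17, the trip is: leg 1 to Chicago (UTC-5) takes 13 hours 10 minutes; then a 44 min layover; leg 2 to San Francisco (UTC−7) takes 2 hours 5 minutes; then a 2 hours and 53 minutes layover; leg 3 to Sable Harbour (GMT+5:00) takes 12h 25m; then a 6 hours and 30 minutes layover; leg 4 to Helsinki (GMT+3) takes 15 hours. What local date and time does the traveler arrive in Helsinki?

05:57 on May 20

Convert departure to UTC: 12:40 + 9:30 = 22:10 UTC on May 17.
Add 13 hours 10 minutes leg 1 → 11:20 UTC (May 18).
Add 44 minutes layover in Chicago → 12:04 UTC.
Add 2 hours 5 minutes leg 2 → 14:09 UTC.
Add 2 hours and 53 minutes layover in San Francisco → 17:02 UTC.
Add 12 hours 25 minutes leg 3 → 05:27 UTC (May 19).
Add 6 hours 30 minutes layover in Sable Harbour → 11:57 UTC.
Add 15 hours leg 4 → 02:57 UTC (May 20).
Helsinki is UTC+3:00, so local arrival = 02:57 + 3:00 = 05:57 on May 20.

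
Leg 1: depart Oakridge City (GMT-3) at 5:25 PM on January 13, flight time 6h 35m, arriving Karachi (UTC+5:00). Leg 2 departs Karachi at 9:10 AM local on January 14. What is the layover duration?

Convert departure to UTC: 5:25 PM + 3:00 = 8:25 PM UTC on Jan 13.
Add 6 hours and 35 minutes flight time → 3:00 AM UTC (Jan 14).
Karachi is UTC+5:00, so local arrival = 3:00 AM + 5:00 = 8:00 AM on Jan 14.
Layover = 9:10 AM − 8:00 AM = 1 hour 10 minutes.

1 hour 10 minutes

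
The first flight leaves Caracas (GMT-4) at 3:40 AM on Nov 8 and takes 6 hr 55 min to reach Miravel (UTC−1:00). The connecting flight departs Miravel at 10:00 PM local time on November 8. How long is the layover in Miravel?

8 hours 25 minutes

Convert departure to UTC: 3:40 AM + 4:00 = 7:40 AM UTC on Nov 8.
Add 6 hours 55 minutes flight time → 2:35 PM UTC.
Miravel is UTC−1:00, so local arrival = 2:35 PM − 1:00 = 1:35 PM on Nov 8.
Layover = 10:00 PM − 1:35 PM = 8 hours 25 minutes.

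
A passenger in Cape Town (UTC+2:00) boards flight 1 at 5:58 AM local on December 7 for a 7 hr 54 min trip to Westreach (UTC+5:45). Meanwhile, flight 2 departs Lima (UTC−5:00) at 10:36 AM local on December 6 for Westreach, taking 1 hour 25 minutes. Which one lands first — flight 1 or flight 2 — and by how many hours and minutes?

Flight 1 in UTC: 5:58 AM − 2:00 = 3:58 AM on Dec 7.
+7 hours 54 minutes → arrive 11:52 AM UTC on Dec 7.
Flight 2 in UTC: 10:36 AM + 5:00 = 3:36 PM on Dec 6.
+1 hour and 25 minutes → arrive 5:01 PM UTC on Dec 6.
Flight 2 lands earlier by 18 hours 51 minutes.

the second, by 18 hours 51 minutes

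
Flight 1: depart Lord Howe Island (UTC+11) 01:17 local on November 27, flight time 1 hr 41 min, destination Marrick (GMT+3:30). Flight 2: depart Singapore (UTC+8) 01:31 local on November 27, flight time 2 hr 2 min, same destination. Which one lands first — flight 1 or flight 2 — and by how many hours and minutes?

the first, by 3 hours 35 minutes

Flight 1 in UTC: 01:17 − 11:00 = 14:17 on Nov 26.
+1 hour 41 minutes → arrive 15:58 UTC on Nov 26.
Flight 2 in UTC: 01:31 − 8:00 = 17:31 on Nov 26.
+2 hours and 2 minutes → arrive 19:33 UTC on Nov 26.
Flight 1 lands earlier by 3 hours 35 minutes.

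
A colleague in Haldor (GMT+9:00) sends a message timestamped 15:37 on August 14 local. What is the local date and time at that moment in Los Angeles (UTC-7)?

Los Angeles is 16:00 behind Haldor.
Shift by the zone difference: 15:37 − 16:00 = 23:37 on Aug 13 in Los Angeles.

23:37 on August 13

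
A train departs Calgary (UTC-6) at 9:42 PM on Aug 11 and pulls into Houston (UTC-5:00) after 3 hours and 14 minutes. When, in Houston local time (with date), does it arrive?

Houston is 1:00 ahead of Calgary.
After 3 hours and 14 minutes it is 12:56 AM (Aug 12) in Calgary.
Shift by the zone difference: 12:56 AM + 1:00 = 1:56 AM on Aug 12 in Houston.

1:56 AM on August 12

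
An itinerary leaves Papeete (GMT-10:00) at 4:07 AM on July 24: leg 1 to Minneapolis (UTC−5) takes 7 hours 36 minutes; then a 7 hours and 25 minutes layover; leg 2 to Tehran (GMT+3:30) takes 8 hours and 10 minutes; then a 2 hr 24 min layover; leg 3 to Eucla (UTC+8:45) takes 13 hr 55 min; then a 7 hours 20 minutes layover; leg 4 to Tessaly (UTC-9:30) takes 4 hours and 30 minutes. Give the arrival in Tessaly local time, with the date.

Convert departure to UTC: 4:07 AM + 10:00 = 2:07 PM UTC on Jul 24.
Add 7 hours 36 minutes leg 1 → 9:43 PM UTC.
Add 7 hours 25 minutes layover in Minneapolis → 5:08 AM UTC (Jul 25).
Add 8 hours 10 minutes leg 2 → 1:18 PM UTC.
Add 2 hours and 24 minutes layover in Tehran → 3:42 PM UTC.
Add 13 hours 55 minutes leg 3 → 5:37 AM UTC (Jul 26).
Add 7 hours 20 minutes layover in Eucla → 12:57 PM UTC.
Add 4 hours 30 minutes leg 4 → 5:27 PM UTC.
Tessaly is UTC−9:30, so local arrival = 5:27 PM − 9:30 = 7:57 AM on Jul 26.

7:57 AM on July 26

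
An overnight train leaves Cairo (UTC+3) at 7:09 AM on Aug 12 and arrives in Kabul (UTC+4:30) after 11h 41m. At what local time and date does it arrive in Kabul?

Kabul is 1:30 ahead of Cairo.
After 11 hours 41 minutes it is 6:50 PM in Cairo.
Shift by the zone difference: 6:50 PM + 1:30 = 8:20 PM on Aug 12 in Kabul.

8:20 PM on Aug 12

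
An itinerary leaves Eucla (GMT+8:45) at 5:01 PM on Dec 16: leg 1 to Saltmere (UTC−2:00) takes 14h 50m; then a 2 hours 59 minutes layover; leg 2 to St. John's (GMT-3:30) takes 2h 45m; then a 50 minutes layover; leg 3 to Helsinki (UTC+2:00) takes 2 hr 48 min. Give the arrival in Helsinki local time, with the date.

Convert departure to UTC: 5:01 PM − 8:45 = 8:16 AM UTC on Dec 16.
Add 14 hours and 50 minutes leg 1 → 11:06 PM UTC.
Add 2 hours 59 minutes layover in Saltmere → 2:05 AM UTC (Dec 17).
Add 2 hours 45 minutes leg 2 → 4:50 AM UTC.
Add 50 minutes layover in St. John's → 5:40 AM UTC.
Add 2 hours and 48 minutes leg 3 → 8:28 AM UTC.
Helsinki is UTC+2:00, so local arrival = 8:28 AM + 2:00 = 10:28 AM on Dec 17.

10:28 AM on Dec 17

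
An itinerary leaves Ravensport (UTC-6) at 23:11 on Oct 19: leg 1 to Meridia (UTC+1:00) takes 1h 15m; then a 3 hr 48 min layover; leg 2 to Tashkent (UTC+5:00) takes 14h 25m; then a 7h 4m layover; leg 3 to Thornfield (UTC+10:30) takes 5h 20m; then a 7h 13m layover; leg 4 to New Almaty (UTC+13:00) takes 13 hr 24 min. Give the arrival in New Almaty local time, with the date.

22:40 on October 22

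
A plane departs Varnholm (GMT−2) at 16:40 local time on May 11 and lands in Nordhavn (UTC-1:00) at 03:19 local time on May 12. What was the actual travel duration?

Nordhavn is 1:00 ahead of Varnholm.
Clock-face elapsed time (ignoring zones) is 10 hours 39 minutes.
Actual elapsed = 10 hours 39 minutes − 1:00 = 9 hours 39 minutes.

9 hours 39 minutes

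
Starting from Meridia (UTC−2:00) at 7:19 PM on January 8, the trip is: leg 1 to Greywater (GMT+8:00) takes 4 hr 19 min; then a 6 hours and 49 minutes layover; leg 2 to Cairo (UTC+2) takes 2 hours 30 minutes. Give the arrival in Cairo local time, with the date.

12:57 PM on January 9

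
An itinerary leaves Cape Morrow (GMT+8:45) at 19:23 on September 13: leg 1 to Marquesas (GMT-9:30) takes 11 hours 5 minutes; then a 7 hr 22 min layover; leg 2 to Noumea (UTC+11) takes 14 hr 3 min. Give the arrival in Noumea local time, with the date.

06:08 on Sep 15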